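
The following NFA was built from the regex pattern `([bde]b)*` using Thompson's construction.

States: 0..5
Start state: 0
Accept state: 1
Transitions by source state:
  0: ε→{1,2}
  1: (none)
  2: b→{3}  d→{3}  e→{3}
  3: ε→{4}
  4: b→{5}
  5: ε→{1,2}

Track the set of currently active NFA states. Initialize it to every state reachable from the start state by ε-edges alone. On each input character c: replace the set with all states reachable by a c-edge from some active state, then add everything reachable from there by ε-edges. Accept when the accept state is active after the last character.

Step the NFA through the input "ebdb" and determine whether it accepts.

initial (ε-close {0}): {0,1,2}
'e' @ 1: {3,4}
'b' @ 2: {1,2,5}  ✓accept
'd' @ 3: {3,4}
'b' @ 4: {1,2,5}  ✓accept
after full input: {1,2,5}  (accept=1 in)

Answer: ACCEPT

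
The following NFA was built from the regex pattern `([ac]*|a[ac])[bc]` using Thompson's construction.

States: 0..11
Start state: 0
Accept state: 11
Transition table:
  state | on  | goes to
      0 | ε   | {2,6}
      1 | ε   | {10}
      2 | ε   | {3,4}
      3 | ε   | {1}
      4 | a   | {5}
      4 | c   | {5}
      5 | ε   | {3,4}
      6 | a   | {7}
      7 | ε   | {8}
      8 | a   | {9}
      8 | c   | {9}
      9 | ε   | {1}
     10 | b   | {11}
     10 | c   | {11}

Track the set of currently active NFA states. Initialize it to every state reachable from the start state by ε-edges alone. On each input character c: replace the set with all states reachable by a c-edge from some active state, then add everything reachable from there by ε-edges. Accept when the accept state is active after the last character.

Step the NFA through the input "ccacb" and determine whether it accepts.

Answer: ACCEPT

Derivation:
S₀ = ε-closure({0}) = {0,1,2,3,4,6,10}
'c' @ 1: {1,3,4,5,10,11}  [accepting]
'c' @ 2: {1,3,4,5,10,11}  [accepting]
'a' @ 3: {1,3,4,5,10}
'c' @ 4: {1,3,4,5,10,11}  [accepting]
'b' @ 5: {11}  [accepting]
final: {11}; accept 11 in set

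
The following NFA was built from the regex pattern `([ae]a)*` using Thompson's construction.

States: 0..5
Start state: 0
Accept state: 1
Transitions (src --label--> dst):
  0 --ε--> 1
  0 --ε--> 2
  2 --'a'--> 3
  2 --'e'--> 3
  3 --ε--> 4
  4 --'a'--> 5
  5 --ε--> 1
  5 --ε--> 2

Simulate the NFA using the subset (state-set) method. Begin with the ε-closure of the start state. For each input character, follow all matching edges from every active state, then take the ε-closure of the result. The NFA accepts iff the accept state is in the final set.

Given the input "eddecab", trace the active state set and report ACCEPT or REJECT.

initial (ε-close {0}): {0,1,2}
'e' @ 1: {3,4}
'd' @ 2: {}  — no active states
rest 'decab' ignored (set empty)
final: {}; accept 1 not in set

Answer: REJECT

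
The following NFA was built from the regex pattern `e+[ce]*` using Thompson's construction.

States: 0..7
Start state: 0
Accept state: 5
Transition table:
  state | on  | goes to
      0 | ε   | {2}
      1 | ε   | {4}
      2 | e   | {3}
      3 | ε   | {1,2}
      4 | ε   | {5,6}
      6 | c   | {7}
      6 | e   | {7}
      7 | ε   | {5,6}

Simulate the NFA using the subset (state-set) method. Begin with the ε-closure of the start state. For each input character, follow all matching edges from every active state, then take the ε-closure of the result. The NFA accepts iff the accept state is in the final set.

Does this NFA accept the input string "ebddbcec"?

initial (ε-close {0}): {0,2}
'e' @ 1: {1,2,3,4,5,6}  (accept∈set)
'b' @ 2: {}  — dead — no transitions
rest 'ddbcec' ignored (set empty)
end set {} — state 5 not in

Answer: REJECT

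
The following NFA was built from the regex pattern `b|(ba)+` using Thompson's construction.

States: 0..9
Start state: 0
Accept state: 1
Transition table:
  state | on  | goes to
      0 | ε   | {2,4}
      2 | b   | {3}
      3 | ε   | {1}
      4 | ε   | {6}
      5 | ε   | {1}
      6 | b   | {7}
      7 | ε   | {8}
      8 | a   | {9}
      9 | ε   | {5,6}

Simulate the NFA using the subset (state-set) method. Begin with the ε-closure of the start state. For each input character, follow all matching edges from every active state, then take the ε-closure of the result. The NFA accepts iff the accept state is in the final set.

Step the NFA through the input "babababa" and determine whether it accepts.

Answer: ACCEPT

Trace:
start: ε-closure({0}) = {0,2,4,6}
'b' @ 1: {1,3,7,8}  ✓accept
'a' @ 2: {1,5,6,9}  ✓accept
'b' @ 3: {7,8}
'a' @ 4: {1,5,6,9}  ✓accept
'b' @ 5: {7,8}
'a' @ 6: {1,5,6,9}  ✓accept
'b' @ 7: {7,8}
'a' @ 8: {1,5,6,9}  ✓accept
after full input: {1,5,6,9}  (accept=1 in)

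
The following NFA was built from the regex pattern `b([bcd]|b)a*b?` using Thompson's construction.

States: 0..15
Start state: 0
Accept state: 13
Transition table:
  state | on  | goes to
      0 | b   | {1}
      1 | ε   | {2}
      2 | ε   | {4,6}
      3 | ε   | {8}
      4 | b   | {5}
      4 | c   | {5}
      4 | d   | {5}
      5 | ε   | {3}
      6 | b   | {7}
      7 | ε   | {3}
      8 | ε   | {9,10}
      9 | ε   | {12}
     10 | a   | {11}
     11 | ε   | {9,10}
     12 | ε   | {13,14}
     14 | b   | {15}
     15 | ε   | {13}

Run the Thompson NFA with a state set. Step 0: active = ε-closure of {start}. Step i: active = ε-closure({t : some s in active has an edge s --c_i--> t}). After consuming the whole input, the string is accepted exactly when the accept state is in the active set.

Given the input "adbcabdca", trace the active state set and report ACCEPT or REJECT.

initial (ε-close {0}): {0}
'a' @ 1: {}  — no active states
rest 'dbcabdca' ignored (set empty)
final: {}; accept 13 not in set

Answer: REJECT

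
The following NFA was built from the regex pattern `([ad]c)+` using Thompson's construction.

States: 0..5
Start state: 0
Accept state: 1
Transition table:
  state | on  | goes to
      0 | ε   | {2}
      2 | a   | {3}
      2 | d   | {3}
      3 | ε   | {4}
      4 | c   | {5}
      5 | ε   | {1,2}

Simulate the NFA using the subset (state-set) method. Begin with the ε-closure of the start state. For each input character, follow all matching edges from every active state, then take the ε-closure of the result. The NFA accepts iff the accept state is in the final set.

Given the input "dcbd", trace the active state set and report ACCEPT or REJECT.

start: ε-closure({0}) = {0,2}
'd' @ 1: {3,4}
'c' @ 2: {1,2,5}  (accept∈set)
'b' @ 3: {}  — dead — no transitions
rest 'd' ignored (set empty)
after full input: {}  (accept=1 not in)

Answer: REJECT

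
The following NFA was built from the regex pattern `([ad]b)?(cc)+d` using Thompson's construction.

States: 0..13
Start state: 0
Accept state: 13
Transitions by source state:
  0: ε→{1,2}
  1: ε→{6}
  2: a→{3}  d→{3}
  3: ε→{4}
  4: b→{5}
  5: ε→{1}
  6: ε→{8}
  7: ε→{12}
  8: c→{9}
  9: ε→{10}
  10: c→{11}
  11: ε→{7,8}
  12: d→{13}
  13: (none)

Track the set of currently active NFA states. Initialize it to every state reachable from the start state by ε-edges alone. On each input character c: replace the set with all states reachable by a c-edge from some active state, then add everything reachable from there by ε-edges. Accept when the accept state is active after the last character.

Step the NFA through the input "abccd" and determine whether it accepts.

start: ε-closure({0}) = {0,1,2,6,8}
'a' @ 1: {3,4}
'b' @ 2: {1,5,6,8}
'c' @ 3: {9,10}
'c' @ 4: {7,8,11,12}
'd' @ 5: {13}  (accept∈set)
after full input: {13}  (accept=13 in)

Answer: ACCEPT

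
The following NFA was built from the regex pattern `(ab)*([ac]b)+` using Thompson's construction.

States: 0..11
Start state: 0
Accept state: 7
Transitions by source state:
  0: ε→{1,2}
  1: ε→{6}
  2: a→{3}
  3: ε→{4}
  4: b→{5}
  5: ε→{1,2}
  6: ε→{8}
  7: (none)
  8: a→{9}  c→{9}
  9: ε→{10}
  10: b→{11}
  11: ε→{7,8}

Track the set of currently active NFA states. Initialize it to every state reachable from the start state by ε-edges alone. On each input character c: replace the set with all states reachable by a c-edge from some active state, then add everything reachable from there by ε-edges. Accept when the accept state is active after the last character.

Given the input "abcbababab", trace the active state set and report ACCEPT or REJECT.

Answer: ACCEPT

Derivation:
S₀ = ε-closure({0}) = {0,1,2,6,8}
'a' @ 1: {3,4,9,10}
'b' @ 2: {1,2,5,6,7,8,11}  (accept∈set)
'c' @ 3: {9,10}
'b' @ 4: {7,8,11}  (accept∈set)
'a' @ 5: {9,10}
'b' @ 6: {7,8,11}  (accept∈set)
'a' @ 7: {9,10}
'b' @ 8: {7,8,11}  (accept∈set)
'a' @ 9: {9,10}
'b' @ 10: {7,8,11}  (accept∈set)
after full input: {7,8,11}  (accept=7 in)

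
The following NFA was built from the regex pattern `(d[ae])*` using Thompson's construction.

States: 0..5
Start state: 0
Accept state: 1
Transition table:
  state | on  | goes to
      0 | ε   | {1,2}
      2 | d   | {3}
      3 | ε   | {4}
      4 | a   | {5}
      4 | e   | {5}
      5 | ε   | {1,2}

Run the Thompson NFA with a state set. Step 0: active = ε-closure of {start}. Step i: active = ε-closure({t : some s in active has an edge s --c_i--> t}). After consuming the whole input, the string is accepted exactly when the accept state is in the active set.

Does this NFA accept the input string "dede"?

start: ε-closure({0}) = {0,1,2}
'd' @ 1: {3,4}
'e' @ 2: {1,2,5}  ✓accept
'd' @ 3: {3,4}
'e' @ 4: {1,2,5}  ✓accept
end set {1,2,5} — state 1 in

Answer: ACCEPT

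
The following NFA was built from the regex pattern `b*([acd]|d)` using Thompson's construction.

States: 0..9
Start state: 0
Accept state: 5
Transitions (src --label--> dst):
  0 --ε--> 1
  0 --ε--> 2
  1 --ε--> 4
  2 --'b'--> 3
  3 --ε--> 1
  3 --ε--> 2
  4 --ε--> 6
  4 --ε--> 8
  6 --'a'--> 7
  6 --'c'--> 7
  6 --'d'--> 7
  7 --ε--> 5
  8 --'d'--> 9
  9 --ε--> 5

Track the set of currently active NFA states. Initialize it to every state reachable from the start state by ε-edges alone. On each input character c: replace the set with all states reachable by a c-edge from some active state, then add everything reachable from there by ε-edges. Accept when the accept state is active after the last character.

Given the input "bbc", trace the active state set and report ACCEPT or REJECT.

initial (ε-close {0}): {0,1,2,4,6,8}
'b' @ 1: {1,2,3,4,6,8}
'b' @ 2: {1,2,3,4,6,8}
'c' @ 3: {5,7}  (accept∈set)
after full input: {5,7}  (accept=5 in)

Answer: ACCEPT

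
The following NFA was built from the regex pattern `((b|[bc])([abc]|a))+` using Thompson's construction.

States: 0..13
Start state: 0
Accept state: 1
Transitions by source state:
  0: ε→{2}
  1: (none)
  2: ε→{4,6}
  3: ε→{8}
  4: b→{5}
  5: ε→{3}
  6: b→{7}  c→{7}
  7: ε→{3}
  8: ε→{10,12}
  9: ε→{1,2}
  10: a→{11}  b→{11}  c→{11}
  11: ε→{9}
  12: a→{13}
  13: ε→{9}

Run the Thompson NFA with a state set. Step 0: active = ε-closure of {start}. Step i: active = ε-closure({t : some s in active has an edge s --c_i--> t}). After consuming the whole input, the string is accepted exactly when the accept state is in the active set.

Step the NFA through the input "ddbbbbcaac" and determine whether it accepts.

initial (ε-close {0}): {0,2,4,6}
'd' @ 1: {}  — no active states
rest 'dbbbbcaac' ignored (set empty)
final: {}; accept 1 not in set

Answer: REJECT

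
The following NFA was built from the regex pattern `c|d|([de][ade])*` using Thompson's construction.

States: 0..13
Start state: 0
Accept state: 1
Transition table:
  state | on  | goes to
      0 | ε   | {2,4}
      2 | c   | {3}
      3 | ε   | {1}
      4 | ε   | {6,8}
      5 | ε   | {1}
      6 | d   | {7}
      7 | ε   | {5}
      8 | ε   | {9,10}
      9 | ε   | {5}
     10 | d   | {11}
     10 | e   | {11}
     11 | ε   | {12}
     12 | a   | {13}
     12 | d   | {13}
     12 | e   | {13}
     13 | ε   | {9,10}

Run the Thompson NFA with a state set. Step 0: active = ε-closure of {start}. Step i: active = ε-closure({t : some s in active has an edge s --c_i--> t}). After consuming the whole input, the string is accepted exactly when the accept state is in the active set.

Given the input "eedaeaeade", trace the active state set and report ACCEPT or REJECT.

Answer: ACCEPT

Derivation:
S₀ = ε-closure({0}) = {0,1,2,4,5,6,8,9,10}
'e' @ 1: {11,12}
'e' @ 2: {1,5,9,10,13}  [accepting]
'd' @ 3: {11,12}
'a' @ 4: {1,5,9,10,13}  [accepting]
'e' @ 5: {11,12}
'a' @ 6: {1,5,9,10,13}  [accepting]
'e' @ 7: {11,12}
'a' @ 8: {1,5,9,10,13}  [accepting]
'd' @ 9: {11,12}
'e' @ 10: {1,5,9,10,13}  [accepting]
after full input: {1,5,9,10,13}  (accept=1 in)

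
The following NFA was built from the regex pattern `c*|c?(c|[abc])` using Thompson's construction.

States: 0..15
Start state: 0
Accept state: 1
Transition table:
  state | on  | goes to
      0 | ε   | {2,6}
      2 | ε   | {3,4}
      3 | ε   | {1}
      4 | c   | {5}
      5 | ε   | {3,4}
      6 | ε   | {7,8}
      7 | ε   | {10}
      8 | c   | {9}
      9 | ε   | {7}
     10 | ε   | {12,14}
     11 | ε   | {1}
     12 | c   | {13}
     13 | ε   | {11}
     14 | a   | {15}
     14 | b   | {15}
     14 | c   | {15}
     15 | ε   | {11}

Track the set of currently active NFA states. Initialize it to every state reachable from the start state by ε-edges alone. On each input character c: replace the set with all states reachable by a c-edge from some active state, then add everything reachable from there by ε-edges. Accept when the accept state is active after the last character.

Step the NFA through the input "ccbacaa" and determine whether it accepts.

S₀ = ε-closure({0}) = {0,1,2,3,4,6,7,8,10,12,14}
'c' @ 1: {1,3,4,5,7,9,10,11,12,13,14,15}  [accepting]
'c' @ 2: {1,3,4,5,11,13,15}  [accepting]
'b' @ 3: {}  — no active states
rest 'acaa' ignored (set empty)
end set {} — state 1 not in

Answer: REJECT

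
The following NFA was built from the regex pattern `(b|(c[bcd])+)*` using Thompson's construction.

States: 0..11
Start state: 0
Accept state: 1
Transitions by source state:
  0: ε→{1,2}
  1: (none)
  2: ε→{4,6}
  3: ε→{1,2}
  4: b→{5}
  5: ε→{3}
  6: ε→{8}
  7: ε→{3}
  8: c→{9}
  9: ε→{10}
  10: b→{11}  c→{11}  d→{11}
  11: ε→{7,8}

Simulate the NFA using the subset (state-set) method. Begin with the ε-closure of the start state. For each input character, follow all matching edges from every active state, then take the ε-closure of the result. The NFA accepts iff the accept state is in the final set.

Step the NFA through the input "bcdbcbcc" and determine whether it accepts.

Answer: ACCEPT

Derivation:
S₀ = ε-closure({0}) = {0,1,2,4,6,8}
'b' @ 1: {1,2,3,4,5,6,8}  ✓accept
'c' @ 2: {9,10}
'd' @ 3: {1,2,3,4,6,7,8,11}  ✓accept
'b' @ 4: {1,2,3,4,5,6,8}  ✓accept
'c' @ 5: {9,10}
'b' @ 6: {1,2,3,4,6,7,8,11}  ✓accept
'c' @ 7: {9,10}
'c' @ 8: {1,2,3,4,6,7,8,11}  ✓accept
end set {1,2,3,4,6,7,8,11} — state 1 in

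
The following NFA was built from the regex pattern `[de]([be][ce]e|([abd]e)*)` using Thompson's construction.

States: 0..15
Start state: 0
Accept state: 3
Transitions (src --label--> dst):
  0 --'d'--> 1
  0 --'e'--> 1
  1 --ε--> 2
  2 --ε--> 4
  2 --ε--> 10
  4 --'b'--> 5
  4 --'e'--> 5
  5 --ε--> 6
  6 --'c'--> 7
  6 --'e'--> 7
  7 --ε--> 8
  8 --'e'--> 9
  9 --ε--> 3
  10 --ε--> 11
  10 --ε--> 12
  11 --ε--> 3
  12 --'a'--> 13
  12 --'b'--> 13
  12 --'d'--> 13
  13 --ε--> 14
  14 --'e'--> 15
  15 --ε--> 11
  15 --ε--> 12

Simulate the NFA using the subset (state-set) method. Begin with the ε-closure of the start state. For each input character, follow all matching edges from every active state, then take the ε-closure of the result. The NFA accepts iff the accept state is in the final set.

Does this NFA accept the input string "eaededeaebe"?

start: ε-closure({0}) = {0}
'e' @ 1: {1,2,3,4,10,11,12}  ✓accept
'a' @ 2: {13,14}
'e' @ 3: {3,11,12,15}  ✓accept
'd' @ 4: {13,14}
'e' @ 5: {3,11,12,15}  ✓accept
'd' @ 6: {13,14}
'e' @ 7: {3,11,12,15}  ✓accept
'a' @ 8: {13,14}
'e' @ 9: {3,11,12,15}  ✓accept
'b' @ 10: {13,14}
'e' @ 11: {3,11,12,15}  ✓accept
final: {3,11,12,15}; accept 3 in set

Answer: ACCEPT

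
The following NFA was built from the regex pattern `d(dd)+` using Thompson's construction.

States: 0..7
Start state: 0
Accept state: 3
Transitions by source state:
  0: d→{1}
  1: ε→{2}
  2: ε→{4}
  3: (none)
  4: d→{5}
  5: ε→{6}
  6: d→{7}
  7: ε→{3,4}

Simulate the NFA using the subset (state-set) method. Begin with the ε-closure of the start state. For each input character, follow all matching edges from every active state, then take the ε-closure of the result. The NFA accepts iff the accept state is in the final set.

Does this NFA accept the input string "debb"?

Answer: REJECT

Trace:
start: ε-closure({0}) = {0}
'd' @ 1: {1,2,4}
'e' @ 2: {}  — no active states
rest 'bb' ignored (set empty)
after full input: {}  (accept=3 not in)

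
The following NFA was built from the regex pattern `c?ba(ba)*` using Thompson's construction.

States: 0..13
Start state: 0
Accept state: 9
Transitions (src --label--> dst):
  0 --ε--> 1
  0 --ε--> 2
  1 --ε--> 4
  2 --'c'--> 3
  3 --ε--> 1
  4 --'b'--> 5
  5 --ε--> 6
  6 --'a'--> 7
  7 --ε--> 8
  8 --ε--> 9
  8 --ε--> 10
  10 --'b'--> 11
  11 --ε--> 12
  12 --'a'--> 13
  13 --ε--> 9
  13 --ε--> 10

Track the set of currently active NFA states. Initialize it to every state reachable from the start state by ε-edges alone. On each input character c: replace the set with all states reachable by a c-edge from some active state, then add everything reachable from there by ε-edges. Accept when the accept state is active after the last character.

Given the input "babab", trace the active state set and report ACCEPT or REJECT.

Answer: REJECT

Trace:
S₀ = ε-closure({0}) = {0,1,2,4}
'b' @ 1: {5,6}
'a' @ 2: {7,8,9,10}  (accept∈set)
'b' @ 3: {11,12}
'a' @ 4: {9,10,13}  (accept∈set)
'b' @ 5: {11,12}
end set {11,12} — state 9 not in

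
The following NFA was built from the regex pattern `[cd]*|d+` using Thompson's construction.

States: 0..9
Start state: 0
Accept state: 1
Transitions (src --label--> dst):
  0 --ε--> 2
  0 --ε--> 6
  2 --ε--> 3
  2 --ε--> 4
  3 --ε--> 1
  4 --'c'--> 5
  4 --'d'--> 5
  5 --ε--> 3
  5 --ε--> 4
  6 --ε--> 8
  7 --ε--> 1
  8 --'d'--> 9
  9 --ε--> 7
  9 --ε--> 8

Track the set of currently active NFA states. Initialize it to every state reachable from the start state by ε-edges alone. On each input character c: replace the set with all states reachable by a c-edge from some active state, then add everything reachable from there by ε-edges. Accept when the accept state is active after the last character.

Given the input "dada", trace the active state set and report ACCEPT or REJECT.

start: ε-closure({0}) = {0,1,2,3,4,6,8}
'd' @ 1: {1,3,4,5,7,8,9}  [accepting]
'a' @ 2: {}  — no active states
rest 'da' ignored (set empty)
end set {} — state 1 not in

Answer: REJECT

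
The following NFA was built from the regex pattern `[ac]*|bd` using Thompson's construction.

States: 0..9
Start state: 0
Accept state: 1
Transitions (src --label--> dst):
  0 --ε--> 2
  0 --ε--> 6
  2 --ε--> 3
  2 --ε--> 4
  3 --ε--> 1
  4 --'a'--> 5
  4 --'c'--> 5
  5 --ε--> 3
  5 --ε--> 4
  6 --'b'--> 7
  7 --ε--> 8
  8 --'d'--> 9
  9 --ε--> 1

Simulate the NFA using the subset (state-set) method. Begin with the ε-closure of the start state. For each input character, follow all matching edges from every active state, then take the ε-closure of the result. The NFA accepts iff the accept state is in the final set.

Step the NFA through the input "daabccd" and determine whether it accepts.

initial (ε-close {0}): {0,1,2,3,4,6}
'd' @ 1: {}  — dead — no transitions
rest 'aabccd' ignored (set empty)
end set {} — state 1 not in

Answer: REJECT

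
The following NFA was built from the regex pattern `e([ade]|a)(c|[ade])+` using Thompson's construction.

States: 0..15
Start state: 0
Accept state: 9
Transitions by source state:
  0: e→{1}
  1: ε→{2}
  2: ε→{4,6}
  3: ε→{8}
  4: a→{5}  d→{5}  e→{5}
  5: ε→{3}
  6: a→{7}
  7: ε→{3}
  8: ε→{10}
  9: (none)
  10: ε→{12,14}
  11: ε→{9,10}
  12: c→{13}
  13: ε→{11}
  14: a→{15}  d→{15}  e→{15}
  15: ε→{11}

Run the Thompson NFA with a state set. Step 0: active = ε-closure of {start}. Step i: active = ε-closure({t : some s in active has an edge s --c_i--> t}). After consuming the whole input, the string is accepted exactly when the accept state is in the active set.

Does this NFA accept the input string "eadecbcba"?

Answer: REJECT

Derivation:
start: ε-closure({0}) = {0}
'e' @ 1: {1,2,4,6}
'a' @ 2: {3,5,7,8,10,12,14}
'd' @ 3: {9,10,11,12,14,15}  (accept∈set)
'e' @ 4: {9,10,11,12,14,15}  (accept∈set)
'c' @ 5: {9,10,11,12,13,14}  (accept∈set)
'b' @ 6: {}  — no active states
rest 'cba' ignored (set empty)
end set {} — state 9 not in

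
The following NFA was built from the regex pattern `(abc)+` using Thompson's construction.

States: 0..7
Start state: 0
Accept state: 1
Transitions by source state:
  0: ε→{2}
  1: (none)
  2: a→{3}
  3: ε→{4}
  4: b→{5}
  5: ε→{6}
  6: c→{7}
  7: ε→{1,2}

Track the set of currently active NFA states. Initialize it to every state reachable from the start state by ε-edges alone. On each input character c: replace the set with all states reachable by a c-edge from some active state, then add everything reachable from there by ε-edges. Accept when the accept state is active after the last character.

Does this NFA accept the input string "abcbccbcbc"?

Answer: REJECT

Trace:
initial (ε-close {0}): {0,2}
'a' @ 1: {3,4}
'b' @ 2: {5,6}
'c' @ 3: {1,2,7}  [accepting]
'b' @ 4: {}  — no active states
rest 'ccbcbc' ignored (set empty)
final: {}; accept 1 not in set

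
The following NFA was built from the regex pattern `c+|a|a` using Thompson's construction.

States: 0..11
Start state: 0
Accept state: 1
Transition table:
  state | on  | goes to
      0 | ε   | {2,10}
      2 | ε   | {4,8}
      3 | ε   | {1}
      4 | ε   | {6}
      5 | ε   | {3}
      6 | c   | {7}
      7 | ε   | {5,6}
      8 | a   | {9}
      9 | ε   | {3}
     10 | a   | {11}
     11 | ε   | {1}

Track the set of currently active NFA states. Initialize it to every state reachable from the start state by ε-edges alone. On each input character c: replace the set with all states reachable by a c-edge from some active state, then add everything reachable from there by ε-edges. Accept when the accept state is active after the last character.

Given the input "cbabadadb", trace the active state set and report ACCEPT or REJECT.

Answer: REJECT

Trace:
S₀ = ε-closure({0}) = {0,2,4,6,8,10}
'c' @ 1: {1,3,5,6,7}  (accept∈set)
'b' @ 2: {}  — state set empty
rest 'abadadb' ignored (set empty)
final: {}; accept 1 not in set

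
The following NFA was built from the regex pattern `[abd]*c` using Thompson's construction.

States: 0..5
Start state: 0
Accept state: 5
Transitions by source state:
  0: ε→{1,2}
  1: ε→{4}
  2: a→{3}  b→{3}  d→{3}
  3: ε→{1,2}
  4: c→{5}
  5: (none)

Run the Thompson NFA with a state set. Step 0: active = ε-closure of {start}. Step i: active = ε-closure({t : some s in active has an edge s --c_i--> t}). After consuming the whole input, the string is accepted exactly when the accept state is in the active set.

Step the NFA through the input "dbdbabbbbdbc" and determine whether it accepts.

Answer: ACCEPT

Derivation:
S₀ = ε-closure({0}) = {0,1,2,4}
'd' @ 1: {1,2,3,4}
'b' @ 2: {1,2,3,4}
'd' @ 3: {1,2,3,4}
'b' @ 4: {1,2,3,4}
'a' @ 5: {1,2,3,4}
'b' @ 6: {1,2,3,4}
'b' @ 7: {1,2,3,4}
'b' @ 8: {1,2,3,4}
'b' @ 9: {1,2,3,4}
'd' @ 10: {1,2,3,4}
'b' @ 11: {1,2,3,4}
'c' @ 12: {5}  [accepting]
final: {5}; accept 5 in set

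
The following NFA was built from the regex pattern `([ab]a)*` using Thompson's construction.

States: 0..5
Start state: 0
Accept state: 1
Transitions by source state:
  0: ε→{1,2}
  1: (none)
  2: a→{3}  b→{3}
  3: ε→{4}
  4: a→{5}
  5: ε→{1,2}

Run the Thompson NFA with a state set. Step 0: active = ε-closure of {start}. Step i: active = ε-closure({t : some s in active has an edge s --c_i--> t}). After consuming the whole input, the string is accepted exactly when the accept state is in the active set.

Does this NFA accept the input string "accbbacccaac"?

initial (ε-close {0}): {0,1,2}
'a' @ 1: {3,4}
'c' @ 2: {}  — no active states
rest 'cbbacccaac' ignored (set empty)
end set {} — state 1 not in

Answer: REJECT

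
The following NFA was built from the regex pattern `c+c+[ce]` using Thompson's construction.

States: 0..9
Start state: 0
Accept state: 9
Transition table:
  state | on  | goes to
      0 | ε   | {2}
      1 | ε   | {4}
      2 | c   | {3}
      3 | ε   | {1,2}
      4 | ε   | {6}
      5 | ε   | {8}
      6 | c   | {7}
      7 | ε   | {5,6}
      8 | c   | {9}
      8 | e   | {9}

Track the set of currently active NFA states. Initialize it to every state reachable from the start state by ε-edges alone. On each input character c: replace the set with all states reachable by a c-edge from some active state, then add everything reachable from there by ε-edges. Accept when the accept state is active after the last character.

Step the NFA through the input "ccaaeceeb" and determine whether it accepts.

Answer: REJECT

Derivation:
S₀ = ε-closure({0}) = {0,2}
'c' @ 1: {1,2,3,4,6}
'c' @ 2: {1,2,3,4,5,6,7,8}
'a' @ 3: {}  — dead — no transitions
rest 'aeceeb' ignored (set empty)
final: {}; accept 9 not in set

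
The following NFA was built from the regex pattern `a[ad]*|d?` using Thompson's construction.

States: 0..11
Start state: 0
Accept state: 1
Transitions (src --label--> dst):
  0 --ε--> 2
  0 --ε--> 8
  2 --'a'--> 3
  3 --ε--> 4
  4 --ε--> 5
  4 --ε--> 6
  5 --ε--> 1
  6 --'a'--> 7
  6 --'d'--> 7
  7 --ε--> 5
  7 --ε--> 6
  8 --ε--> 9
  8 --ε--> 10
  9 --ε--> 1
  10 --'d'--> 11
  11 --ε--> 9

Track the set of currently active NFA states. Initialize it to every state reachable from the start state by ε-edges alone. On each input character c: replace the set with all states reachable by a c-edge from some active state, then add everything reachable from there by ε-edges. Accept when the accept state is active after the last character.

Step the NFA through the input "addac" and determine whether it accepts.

Answer: REJECT

Steps:
start: ε-closure({0}) = {0,1,2,8,9,10}
'a' @ 1: {1,3,4,5,6}  [accepting]
'd' @ 2: {1,5,6,7}  [accepting]
'd' @ 3: {1,5,6,7}  [accepting]
'a' @ 4: {1,5,6,7}  [accepting]
'c' @ 5: {}  — state set empty
final: {}; accept 1 not in set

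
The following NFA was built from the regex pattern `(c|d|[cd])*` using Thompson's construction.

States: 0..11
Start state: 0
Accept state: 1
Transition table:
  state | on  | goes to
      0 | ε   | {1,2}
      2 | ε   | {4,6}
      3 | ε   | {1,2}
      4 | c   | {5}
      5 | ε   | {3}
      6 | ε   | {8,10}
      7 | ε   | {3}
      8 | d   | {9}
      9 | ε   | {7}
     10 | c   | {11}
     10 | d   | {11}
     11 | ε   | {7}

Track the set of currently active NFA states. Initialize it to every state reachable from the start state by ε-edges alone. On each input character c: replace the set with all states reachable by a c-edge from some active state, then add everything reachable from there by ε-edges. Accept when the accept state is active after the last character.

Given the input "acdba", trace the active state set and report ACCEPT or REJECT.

Answer: REJECT

Derivation:
initial (ε-close {0}): {0,1,2,4,6,8,10}
'a' @ 1: {}  — no active states
rest 'cdba' ignored (set empty)
after full input: {}  (accept=1 not in)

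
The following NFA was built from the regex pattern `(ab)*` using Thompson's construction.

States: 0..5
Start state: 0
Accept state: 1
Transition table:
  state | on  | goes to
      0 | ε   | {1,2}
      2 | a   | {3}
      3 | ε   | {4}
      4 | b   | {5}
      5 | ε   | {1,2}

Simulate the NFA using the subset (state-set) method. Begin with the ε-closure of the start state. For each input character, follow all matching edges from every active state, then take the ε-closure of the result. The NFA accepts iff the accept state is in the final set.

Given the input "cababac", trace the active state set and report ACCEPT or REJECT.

Answer: REJECT

Trace:
initial (ε-close {0}): {0,1,2}
'c' @ 1: {}  — no active states
rest 'ababac' ignored (set empty)
final: {}; accept 1 not in set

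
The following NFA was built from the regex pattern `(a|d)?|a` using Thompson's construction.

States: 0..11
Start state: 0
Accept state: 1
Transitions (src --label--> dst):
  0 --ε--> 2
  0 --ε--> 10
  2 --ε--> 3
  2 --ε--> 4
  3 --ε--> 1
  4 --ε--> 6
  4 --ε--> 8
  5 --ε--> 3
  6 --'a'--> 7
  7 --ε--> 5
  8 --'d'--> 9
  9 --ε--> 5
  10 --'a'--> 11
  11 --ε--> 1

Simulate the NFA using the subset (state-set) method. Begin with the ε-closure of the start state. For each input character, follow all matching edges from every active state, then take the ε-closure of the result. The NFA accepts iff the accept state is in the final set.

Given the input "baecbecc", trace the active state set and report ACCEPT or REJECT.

S₀ = ε-closure({0}) = {0,1,2,3,4,6,8,10}
'b' @ 1: {}  — state set empty
rest 'aecbecc' ignored (set empty)
end set {} — state 1 not in

Answer: REJECT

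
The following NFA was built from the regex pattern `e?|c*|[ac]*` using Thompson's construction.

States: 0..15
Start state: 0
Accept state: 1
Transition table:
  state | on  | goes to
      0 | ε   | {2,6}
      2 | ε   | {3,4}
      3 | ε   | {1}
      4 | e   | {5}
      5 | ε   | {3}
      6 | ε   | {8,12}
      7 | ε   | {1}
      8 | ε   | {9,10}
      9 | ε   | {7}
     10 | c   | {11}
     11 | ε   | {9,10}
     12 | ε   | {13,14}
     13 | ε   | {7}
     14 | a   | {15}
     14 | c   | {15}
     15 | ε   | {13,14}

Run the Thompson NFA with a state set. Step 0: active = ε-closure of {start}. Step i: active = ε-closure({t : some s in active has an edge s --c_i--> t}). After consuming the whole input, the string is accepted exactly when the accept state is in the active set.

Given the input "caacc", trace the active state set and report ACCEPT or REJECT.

Answer: ACCEPT

Trace:
start: ε-closure({0}) = {0,1,2,3,4,6,7,8,9,10,12,13,14}
'c' @ 1: {1,7,9,10,11,13,14,15}  [accepting]
'a' @ 2: {1,7,13,14,15}  [accepting]
'a' @ 3: {1,7,13,14,15}  [accepting]
'c' @ 4: {1,7,13,14,15}  [accepting]
'c' @ 5: {1,7,13,14,15}  [accepting]
after full input: {1,7,13,14,15}  (accept=1 in)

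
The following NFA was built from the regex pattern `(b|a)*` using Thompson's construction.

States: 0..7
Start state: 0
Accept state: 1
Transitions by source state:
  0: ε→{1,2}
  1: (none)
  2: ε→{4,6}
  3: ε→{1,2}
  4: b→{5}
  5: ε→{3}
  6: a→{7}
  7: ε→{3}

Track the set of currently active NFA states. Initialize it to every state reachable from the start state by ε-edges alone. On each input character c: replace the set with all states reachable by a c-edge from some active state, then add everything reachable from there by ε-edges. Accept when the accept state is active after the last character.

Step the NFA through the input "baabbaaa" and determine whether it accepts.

Answer: ACCEPT

Steps:
start: ε-closure({0}) = {0,1,2,4,6}
'b' @ 1: {1,2,3,4,5,6}  [accepting]
'a' @ 2: {1,2,3,4,6,7}  [accepting]
'a' @ 3: {1,2,3,4,6,7}  [accepting]
'b' @ 4: {1,2,3,4,5,6}  [accepting]
'b' @ 5: {1,2,3,4,5,6}  [accepting]
'a' @ 6: {1,2,3,4,6,7}  [accepting]
'a' @ 7: {1,2,3,4,6,7}  [accepting]
'a' @ 8: {1,2,3,4,6,7}  [accepting]
end set {1,2,3,4,6,7} — state 1 in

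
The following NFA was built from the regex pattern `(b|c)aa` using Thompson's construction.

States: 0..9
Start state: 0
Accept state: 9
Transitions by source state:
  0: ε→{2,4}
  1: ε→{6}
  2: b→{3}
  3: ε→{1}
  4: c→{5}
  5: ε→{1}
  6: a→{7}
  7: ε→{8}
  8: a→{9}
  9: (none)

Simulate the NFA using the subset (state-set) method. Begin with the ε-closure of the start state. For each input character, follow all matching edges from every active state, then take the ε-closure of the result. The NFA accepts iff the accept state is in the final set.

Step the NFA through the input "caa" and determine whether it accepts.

Answer: ACCEPT

Trace:
start: ε-closure({0}) = {0,2,4}
'c' @ 1: {1,5,6}
'a' @ 2: {7,8}
'a' @ 3: {9}  (accept∈set)
final: {9}; accept 9 in set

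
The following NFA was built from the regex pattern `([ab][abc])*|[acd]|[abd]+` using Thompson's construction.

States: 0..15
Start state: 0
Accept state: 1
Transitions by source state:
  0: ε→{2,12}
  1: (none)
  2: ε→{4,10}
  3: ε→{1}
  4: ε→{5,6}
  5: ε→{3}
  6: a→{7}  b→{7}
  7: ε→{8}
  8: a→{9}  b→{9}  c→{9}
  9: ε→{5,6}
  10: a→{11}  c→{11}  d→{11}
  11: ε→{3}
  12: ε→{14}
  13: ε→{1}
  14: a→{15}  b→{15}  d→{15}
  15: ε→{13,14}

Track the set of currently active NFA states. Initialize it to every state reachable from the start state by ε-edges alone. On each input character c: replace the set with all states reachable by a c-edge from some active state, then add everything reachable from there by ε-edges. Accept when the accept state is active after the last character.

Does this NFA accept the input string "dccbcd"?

Answer: REJECT

Derivation:
initial (ε-close {0}): {0,1,2,3,4,5,6,10,12,14}
'd' @ 1: {1,3,11,13,14,15}  [accepting]
'c' @ 2: {}  — no active states
rest 'cbcd' ignored (set empty)
final: {}; accept 1 not in set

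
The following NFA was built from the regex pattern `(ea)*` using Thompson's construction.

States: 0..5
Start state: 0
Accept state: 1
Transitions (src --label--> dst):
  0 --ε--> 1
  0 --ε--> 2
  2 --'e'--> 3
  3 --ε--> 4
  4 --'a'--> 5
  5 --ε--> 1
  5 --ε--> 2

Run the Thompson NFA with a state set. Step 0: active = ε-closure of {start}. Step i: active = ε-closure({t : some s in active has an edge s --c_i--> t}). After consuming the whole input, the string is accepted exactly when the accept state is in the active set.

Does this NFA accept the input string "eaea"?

Answer: ACCEPT

Steps:
initial (ε-close {0}): {0,1,2}
'e' @ 1: {3,4}
'a' @ 2: {1,2,5}  [accepting]
'e' @ 3: {3,4}
'a' @ 4: {1,2,5}  [accepting]
end set {1,2,5} — state 1 in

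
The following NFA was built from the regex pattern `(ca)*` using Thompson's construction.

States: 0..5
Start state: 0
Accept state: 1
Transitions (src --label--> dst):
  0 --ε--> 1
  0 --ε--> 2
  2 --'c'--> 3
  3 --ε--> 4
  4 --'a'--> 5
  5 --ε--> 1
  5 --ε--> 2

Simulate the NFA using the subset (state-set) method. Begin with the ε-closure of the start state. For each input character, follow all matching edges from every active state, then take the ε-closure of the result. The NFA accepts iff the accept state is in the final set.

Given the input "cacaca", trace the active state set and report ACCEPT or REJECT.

Answer: ACCEPT

Trace:
S₀ = ε-closure({0}) = {0,1,2}
'c' @ 1: {3,4}
'a' @ 2: {1,2,5}  ✓accept
'c' @ 3: {3,4}
'a' @ 4: {1,2,5}  ✓accept
'c' @ 5: {3,4}
'a' @ 6: {1,2,5}  ✓accept
end set {1,2,5} — state 1 in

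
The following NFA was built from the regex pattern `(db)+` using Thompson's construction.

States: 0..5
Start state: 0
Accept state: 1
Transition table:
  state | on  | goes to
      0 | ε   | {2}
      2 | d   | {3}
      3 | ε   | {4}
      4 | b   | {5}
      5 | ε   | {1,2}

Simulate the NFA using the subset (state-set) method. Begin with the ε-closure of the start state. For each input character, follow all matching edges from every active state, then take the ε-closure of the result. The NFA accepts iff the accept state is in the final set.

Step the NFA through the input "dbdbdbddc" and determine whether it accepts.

Answer: REJECT

Derivation:
initial (ε-close {0}): {0,2}
'd' @ 1: {3,4}
'b' @ 2: {1,2,5}  (accept∈set)
'd' @ 3: {3,4}
'b' @ 4: {1,2,5}  (accept∈set)
'd' @ 5: {3,4}
'b' @ 6: {1,2,5}  (accept∈set)
'd' @ 7: {3,4}
'd' @ 8: {}  — state set empty
rest 'c' ignored (set empty)
end set {} — state 1 not in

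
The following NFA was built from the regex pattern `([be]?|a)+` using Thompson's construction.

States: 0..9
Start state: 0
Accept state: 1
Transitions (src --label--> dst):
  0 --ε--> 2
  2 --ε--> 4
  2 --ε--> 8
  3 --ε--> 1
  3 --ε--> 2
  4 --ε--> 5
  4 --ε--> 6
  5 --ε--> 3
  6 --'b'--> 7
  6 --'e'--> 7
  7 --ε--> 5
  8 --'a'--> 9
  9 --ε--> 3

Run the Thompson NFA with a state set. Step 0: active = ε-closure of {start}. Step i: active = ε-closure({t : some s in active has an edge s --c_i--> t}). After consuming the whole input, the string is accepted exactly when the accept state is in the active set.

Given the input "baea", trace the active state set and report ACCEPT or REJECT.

Answer: ACCEPT

Trace:
start: ε-closure({0}) = {0,1,2,3,4,5,6,8}
'b' @ 1: {1,2,3,4,5,6,7,8}  [accepting]
'a' @ 2: {1,2,3,4,5,6,8,9}  [accepting]
'e' @ 3: {1,2,3,4,5,6,7,8}  [accepting]
'a' @ 4: {1,2,3,4,5,6,8,9}  [accepting]
after full input: {1,2,3,4,5,6,8,9}  (accept=1 in)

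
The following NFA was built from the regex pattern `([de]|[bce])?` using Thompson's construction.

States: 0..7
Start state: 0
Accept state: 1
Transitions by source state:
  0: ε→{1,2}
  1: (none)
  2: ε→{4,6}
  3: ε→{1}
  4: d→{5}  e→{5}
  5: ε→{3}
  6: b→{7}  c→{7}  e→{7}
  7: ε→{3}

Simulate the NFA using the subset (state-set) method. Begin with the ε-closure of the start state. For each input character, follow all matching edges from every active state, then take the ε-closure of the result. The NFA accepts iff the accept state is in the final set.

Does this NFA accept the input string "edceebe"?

S₀ = ε-closure({0}) = {0,1,2,4,6}
'e' @ 1: {1,3,5,7}  ✓accept
'd' @ 2: {}  — state set empty
rest 'ceebe' ignored (set empty)
after full input: {}  (accept=1 not in)

Answer: REJECT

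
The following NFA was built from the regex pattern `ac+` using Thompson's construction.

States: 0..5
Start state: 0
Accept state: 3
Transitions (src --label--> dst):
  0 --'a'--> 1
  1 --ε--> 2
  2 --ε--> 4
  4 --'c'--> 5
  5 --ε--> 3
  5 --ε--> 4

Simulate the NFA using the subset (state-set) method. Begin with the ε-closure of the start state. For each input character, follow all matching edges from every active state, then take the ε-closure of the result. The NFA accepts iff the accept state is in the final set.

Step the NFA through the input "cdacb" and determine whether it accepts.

initial (ε-close {0}): {0}
'c' @ 1: {}  — no active states
rest 'dacb' ignored (set empty)
after full input: {}  (accept=3 not in)

Answer: REJECT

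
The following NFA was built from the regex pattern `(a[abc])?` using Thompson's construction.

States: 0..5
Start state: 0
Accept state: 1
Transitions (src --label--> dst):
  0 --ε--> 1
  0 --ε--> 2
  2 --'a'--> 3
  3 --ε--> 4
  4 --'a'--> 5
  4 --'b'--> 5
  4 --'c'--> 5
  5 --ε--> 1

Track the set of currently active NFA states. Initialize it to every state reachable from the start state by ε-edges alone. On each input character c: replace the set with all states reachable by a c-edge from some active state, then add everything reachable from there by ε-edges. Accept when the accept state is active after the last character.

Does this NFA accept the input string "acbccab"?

initial (ε-close {0}): {0,1,2}
'a' @ 1: {3,4}
'c' @ 2: {1,5}  [accepting]
'b' @ 3: {}  — state set empty
rest 'ccab' ignored (set empty)
final: {}; accept 1 not in set

Answer: REJECT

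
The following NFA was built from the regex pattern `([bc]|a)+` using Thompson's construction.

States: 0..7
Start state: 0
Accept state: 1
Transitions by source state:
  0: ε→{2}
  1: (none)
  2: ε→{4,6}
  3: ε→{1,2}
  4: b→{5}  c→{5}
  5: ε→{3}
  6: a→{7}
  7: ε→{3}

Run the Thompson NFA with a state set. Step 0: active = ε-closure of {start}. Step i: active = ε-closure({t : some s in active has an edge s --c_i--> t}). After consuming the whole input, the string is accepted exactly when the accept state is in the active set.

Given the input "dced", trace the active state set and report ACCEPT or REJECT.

Answer: REJECT

Derivation:
initial (ε-close {0}): {0,2,4,6}
'd' @ 1: {}  — dead — no transitions
rest 'ced' ignored (set empty)
end set {} — state 1 not in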